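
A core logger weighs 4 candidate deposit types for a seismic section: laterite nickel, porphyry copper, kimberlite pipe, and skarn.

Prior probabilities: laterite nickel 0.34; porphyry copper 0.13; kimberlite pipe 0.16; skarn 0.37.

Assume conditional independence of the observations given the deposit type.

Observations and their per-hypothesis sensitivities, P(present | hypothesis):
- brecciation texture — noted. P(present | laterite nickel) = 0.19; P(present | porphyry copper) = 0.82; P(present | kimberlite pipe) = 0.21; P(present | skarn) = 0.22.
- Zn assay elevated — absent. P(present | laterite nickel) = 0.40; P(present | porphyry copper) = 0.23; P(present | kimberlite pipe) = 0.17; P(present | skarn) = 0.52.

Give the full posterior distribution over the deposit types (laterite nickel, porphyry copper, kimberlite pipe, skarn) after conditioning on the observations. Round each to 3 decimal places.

By Bayes' rule with conditional independence, the unnormalized weight for each hypothesis is prior × ∏ likelihoods (using 1 − P(present | H) for each absent observation):
  laterite nickel: 0.34 × 0.19 × (1 − 0.40) = 0.03876
  porphyry copper: 0.13 × 0.82 × (1 − 0.23) = 0.082082
  kimberlite pipe: 0.16 × 0.21 × (1 − 0.17) = 0.027888
  skarn: 0.37 × 0.22 × (1 − 0.52) = 0.039072
Normalizing constant Z = 0.03876 + 0.082082 + 0.027888 + 0.039072 = 0.1878.
P(laterite nickel | evidence) = 0.03876 / 0.1878 ≈ 0.206
P(porphyry copper | evidence) = 0.082082 / 0.1878 ≈ 0.437
P(kimberlite pipe | evidence) = 0.027888 / 0.1878 ≈ 0.148
P(skarn | evidence) = 0.039072 / 0.1878 ≈ 0.208

0.206, 0.437, 0.148, 0.208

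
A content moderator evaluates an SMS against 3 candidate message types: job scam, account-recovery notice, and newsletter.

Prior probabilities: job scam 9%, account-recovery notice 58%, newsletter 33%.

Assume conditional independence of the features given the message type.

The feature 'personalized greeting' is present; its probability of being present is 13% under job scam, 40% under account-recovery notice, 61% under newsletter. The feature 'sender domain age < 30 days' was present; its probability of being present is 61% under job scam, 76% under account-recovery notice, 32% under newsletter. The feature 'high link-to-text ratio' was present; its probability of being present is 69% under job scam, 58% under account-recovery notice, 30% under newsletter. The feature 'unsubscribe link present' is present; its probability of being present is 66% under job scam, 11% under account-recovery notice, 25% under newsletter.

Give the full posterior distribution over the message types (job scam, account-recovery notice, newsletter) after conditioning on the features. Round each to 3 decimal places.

0.168, 0.582, 0.250

For each hypothesis, the unnormalized posterior weight is prior × product of the feature likelihoods:
  job scam: 0.09 × 0.13 × 0.61 × 0.69 × 0.66 = 0.0032502
  account-recovery notice: 0.58 × 0.40 × 0.76 × 0.58 × 0.11 = 0.011249
  newsletter: 0.33 × 0.61 × 0.32 × 0.30 × 0.25 = 0.0048312
Normalizing constant Z = 0.0032502 + 0.011249 + 0.0048312 = 0.019331.
P(job scam | evidence) = 0.0032502 / 0.019331 ≈ 0.168
P(account-recovery notice | evidence) = 0.011249 / 0.019331 ≈ 0.582
P(newsletter | evidence) = 0.0048312 / 0.019331 ≈ 0.250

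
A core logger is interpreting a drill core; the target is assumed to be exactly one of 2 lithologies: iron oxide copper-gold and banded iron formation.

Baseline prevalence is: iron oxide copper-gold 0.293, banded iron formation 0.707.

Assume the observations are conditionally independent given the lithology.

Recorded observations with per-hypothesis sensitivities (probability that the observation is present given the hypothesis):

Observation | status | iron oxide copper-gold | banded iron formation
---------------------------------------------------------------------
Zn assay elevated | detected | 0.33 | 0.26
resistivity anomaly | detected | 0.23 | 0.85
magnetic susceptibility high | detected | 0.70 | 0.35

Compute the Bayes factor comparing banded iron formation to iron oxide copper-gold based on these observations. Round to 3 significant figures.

1.46

Take the product of per-observation likelihoods under each hypothesis, then divide.
  banded iron formation: 0.26 × 0.85 × 0.35 = 0.07735
  iron oxide copper-gold: 0.33 × 0.23 × 0.70 = 0.05313
Bayes factor = 0.07735 / 0.05313 ≈ 1.46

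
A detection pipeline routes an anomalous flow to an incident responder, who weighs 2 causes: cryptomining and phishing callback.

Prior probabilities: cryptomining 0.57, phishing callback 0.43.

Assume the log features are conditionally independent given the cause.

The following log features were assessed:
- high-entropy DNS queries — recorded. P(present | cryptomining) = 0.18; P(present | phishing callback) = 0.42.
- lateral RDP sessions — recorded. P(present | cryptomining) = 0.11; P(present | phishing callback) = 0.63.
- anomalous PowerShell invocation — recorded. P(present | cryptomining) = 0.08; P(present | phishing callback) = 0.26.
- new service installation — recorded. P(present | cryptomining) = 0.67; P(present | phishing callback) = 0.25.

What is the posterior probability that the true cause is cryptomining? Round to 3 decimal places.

0.076

By Bayes' rule with conditional independence, the unnormalized weight for each hypothesis is prior × ∏ likelihoods:
  cryptomining: 0.57 × 0.18 × 0.11 × 0.08 × 0.67 = 0.00060493
  phishing callback: 0.43 × 0.42 × 0.63 × 0.26 × 0.25 = 0.0073956
The unnormalized weights sum to 0.0080005.
P(cryptomining | evidence) = 0.00060493 / 0.0080005 ≈ 0.076.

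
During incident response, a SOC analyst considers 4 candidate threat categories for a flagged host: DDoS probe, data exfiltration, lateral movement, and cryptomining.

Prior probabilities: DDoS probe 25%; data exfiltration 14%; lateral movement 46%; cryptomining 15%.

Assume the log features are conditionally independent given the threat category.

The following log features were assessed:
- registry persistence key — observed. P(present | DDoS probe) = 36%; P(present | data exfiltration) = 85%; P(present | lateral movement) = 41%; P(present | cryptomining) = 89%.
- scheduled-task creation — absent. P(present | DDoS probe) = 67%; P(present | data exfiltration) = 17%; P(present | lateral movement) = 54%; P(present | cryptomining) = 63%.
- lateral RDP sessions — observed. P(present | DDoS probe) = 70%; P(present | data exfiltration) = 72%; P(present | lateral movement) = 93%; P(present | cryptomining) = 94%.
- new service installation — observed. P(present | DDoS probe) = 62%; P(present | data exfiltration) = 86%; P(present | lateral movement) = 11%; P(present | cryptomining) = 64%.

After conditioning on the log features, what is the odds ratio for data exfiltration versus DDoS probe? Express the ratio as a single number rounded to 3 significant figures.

4.74

Posterior odds equal prior odds times the likelihood ratio; only the two competing hypotheses matter (using 1 − P(present | H) for each absent log feature).
  data exfiltration: 0.14 × 0.85 × (1 − 0.17) × 0.72 × 0.86 = 0.061158
  DDoS probe: 0.25 × 0.36 × (1 − 0.67) × 0.70 × 0.62 = 0.01289
Odds(data exfiltration : DDoS probe) = 0.061158 / 0.01289 ≈ 4.74.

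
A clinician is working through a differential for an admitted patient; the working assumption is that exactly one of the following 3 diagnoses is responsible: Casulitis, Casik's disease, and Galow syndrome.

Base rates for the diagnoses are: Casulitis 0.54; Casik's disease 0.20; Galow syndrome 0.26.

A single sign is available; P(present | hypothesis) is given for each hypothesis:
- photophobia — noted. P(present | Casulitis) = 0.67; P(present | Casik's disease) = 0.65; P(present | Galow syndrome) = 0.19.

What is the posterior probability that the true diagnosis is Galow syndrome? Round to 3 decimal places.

Multiply each prior by the likelihood of the sign:
  Casulitis: 0.54 × 0.67 = 0.3618
  Casik's disease: 0.20 × 0.65 = 0.13
  Galow syndrome: 0.26 × 0.19 = 0.0494
Marginal likelihood of the evidence = 0.5412.
P(Galow syndrome | evidence) = 0.0494 / 0.5412 ≈ 0.091.

0.091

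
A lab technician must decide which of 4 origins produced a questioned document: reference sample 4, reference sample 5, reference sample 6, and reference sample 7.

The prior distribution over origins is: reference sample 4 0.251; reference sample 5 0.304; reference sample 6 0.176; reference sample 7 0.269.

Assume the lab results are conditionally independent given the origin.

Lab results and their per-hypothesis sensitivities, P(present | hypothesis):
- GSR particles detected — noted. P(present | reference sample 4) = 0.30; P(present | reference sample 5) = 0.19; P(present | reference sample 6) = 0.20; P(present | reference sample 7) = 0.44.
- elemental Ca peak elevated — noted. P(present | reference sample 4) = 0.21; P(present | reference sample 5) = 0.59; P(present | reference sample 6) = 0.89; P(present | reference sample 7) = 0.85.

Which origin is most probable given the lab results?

reference sample 7

By Bayes' rule with conditional independence, the unnormalized weight for each hypothesis is prior × ∏ likelihoods:
  reference sample 4: 0.251 × 0.30 × 0.21 = 0.015813
  reference sample 5: 0.304 × 0.19 × 0.59 = 0.034078
  reference sample 6: 0.176 × 0.20 × 0.89 = 0.031328
  reference sample 7: 0.269 × 0.44 × 0.85 = 0.10061
Marginal likelihood of the evidence = 0.18183.
P(reference sample 4 | evidence) ≈ 0.015813 / 0.18183 ≈ 0.087
P(reference sample 5 | evidence) ≈ 0.034078 / 0.18183 ≈ 0.187
P(reference sample 6 | evidence) ≈ 0.031328 / 0.18183 ≈ 0.172
P(reference sample 7 | evidence) ≈ 0.10061 / 0.18183 ≈ 0.553
The largest is 0.553, so reference sample 7 is most probable.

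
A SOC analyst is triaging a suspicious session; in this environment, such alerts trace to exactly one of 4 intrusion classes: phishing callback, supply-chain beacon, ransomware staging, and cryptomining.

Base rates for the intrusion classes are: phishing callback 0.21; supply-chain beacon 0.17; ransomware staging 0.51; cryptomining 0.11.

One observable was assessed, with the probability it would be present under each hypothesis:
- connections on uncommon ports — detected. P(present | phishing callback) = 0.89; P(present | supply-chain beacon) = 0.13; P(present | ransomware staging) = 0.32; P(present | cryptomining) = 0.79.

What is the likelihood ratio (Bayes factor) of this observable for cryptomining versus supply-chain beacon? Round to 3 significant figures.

The Bayes factor is the ratio of the two likelihoods.
  cryptomining: 0.79
  supply-chain beacon: 0.13
Bayes factor = 0.79 / 0.13 ≈ 6.08

6.08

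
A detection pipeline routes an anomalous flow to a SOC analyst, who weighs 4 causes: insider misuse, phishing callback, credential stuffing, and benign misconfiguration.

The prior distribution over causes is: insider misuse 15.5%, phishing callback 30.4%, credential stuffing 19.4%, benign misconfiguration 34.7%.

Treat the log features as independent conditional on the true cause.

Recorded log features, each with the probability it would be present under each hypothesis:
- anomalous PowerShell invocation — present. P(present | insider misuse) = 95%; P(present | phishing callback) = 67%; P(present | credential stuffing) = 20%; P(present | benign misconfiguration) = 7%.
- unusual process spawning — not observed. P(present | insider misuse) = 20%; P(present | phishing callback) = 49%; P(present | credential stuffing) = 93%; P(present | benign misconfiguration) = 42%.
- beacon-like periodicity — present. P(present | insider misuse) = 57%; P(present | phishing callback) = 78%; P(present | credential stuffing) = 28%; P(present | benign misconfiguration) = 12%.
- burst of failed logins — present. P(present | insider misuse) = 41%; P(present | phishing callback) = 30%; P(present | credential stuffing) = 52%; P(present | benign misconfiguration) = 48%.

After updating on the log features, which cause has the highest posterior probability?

insider misuse

By Bayes' rule with conditional independence, the unnormalized weight for each hypothesis is prior × ∏ likelihoods (using 1 − P(present | H) for each absent log feature):
  insider misuse: 0.155 × 0.95 × (1 − 0.20) × 0.57 × 0.41 = 0.02753
  phishing callback: 0.304 × 0.67 × (1 − 0.49) × 0.78 × 0.30 = 0.024307
  credential stuffing: 0.194 × 0.20 × (1 − 0.93) × 0.28 × 0.52 = 0.00039545
  benign misconfiguration: 0.347 × 0.07 × (1 − 0.42) × 0.12 × 0.48 = 0.00081148
Marginal likelihood of the evidence = 0.053044.
P(insider misuse | evidence) ≈ 0.02753 / 0.053044 ≈ 0.519
P(phishing callback | evidence) ≈ 0.024307 / 0.053044 ≈ 0.458
P(credential stuffing | evidence) ≈ 0.00039545 / 0.053044 ≈ 0.007
P(benign misconfiguration | evidence) ≈ 0.00081148 / 0.053044 ≈ 0.015
The largest is 0.519, so insider misuse is most probable.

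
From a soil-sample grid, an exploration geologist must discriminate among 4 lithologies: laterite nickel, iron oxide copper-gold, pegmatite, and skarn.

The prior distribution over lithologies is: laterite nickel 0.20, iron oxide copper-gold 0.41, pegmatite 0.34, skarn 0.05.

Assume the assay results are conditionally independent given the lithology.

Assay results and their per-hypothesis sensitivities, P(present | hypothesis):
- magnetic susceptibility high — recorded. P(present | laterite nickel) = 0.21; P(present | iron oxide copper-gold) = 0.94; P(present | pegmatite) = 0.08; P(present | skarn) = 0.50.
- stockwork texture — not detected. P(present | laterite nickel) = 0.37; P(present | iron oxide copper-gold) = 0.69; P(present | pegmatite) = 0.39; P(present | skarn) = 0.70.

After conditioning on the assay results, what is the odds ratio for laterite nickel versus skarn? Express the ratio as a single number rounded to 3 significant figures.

3.53

The normalizing constant cancels in an odds ratio, so compute prior × likelihood for the two hypotheses only (using 1 − P(present | H) for each absent assay result):
  laterite nickel: 0.20 × 0.21 × (1 − 0.37) = 0.02646
  skarn: 0.05 × 0.50 × (1 − 0.70) = 0.0075
Posterior odds = 0.02646 / 0.0075 ≈ 3.53.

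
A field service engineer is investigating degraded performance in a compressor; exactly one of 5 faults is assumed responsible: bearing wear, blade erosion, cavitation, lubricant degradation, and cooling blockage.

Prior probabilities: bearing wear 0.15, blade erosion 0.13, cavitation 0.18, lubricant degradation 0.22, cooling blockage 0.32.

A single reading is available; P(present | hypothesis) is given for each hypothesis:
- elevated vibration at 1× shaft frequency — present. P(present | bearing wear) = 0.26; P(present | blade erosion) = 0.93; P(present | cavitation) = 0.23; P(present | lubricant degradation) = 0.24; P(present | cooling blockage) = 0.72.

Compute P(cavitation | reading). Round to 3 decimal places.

Multiply each prior by the likelihood of the reading:
  bearing wear: 0.15 × 0.26 = 0.039
  blade erosion: 0.13 × 0.93 = 0.1209
  cavitation: 0.18 × 0.23 = 0.0414
  lubricant degradation: 0.22 × 0.24 = 0.0528
  cooling blockage: 0.32 × 0.72 = 0.2304
Marginal likelihood of the evidence = 0.4845.
P(cavitation | evidence) = 0.0414 / 0.4845 ≈ 0.085.

0.085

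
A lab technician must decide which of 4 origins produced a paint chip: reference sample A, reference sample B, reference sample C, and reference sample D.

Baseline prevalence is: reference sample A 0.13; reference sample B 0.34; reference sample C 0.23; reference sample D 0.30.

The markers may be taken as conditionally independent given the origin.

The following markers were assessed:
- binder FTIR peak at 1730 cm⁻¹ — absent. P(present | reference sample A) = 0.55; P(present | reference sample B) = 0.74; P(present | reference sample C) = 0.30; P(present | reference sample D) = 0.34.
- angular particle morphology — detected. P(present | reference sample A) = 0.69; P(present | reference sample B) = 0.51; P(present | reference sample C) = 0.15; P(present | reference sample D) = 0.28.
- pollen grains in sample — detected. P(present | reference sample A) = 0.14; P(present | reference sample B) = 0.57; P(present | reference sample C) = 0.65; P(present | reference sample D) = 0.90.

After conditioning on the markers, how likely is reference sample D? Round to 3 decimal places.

0.515

Multiply each prior by the joint likelihood of the marker pattern (using 1 − P(present | H) for each absent marker):
  reference sample A: 0.13 × (1 − 0.55) × 0.69 × 0.14 = 0.0056511
  reference sample B: 0.34 × (1 − 0.74) × 0.51 × 0.57 = 0.025698
  reference sample C: 0.23 × (1 − 0.30) × 0.15 × 0.65 = 0.015698
  reference sample D: 0.30 × (1 − 0.34) × 0.28 × 0.90 = 0.049896
The unnormalized weights sum to 0.096942.
P(reference sample D | evidence) = 0.049896 / 0.096942 ≈ 0.515.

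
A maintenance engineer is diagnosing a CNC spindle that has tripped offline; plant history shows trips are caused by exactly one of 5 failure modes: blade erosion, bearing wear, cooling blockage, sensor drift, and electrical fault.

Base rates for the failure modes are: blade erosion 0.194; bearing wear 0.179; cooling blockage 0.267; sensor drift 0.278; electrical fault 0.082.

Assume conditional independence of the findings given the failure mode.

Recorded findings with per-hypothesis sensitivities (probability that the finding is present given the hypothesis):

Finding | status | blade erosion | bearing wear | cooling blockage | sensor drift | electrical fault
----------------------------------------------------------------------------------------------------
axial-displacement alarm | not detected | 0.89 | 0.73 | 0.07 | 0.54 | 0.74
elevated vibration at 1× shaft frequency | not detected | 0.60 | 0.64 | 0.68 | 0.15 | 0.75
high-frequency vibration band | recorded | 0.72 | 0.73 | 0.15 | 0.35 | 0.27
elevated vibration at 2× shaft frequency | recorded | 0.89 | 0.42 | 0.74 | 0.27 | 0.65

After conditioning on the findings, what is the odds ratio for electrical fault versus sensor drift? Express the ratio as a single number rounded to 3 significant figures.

0.0911

The normalizing constant cancels in an odds ratio, so compute prior × likelihood for the two hypotheses only (using 1 − P(present | H) for each absent finding):
  electrical fault: 0.082 × (1 − 0.74) × (1 − 0.75) × 0.27 × 0.65 = 0.00093542
  sensor drift: 0.278 × (1 − 0.54) × (1 − 0.15) × 0.35 × 0.27 = 0.010272
Odds(electrical fault : sensor drift) = 0.00093542 / 0.010272 ≈ 0.0911.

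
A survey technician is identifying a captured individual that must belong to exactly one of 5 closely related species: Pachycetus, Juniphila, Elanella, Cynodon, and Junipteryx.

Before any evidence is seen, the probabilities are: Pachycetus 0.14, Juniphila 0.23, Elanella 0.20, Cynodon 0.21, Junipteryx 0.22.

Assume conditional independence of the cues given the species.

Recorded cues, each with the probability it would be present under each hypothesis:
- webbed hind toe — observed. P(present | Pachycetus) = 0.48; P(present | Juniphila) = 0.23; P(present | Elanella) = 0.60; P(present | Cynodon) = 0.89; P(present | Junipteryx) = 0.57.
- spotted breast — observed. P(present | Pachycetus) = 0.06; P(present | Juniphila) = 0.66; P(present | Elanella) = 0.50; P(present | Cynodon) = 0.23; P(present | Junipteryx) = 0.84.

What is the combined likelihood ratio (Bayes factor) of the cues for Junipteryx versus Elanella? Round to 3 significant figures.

1.60

Take the product of per-cue likelihoods under each hypothesis, then divide.
  Junipteryx: 0.57 × 0.84 = 0.4788
  Elanella: 0.60 × 0.50 = 0.3
Bayes factor = 0.4788 / 0.3 ≈ 1.60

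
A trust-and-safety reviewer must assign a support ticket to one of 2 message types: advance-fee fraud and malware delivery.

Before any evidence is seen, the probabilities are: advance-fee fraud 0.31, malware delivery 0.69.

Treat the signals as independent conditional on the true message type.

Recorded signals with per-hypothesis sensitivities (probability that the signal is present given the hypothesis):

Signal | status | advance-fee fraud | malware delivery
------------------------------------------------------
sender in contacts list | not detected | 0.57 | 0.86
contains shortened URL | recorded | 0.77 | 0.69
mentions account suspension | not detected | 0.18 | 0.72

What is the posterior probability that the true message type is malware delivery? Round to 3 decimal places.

Multiply each prior by the joint likelihood of the signal pattern (using 1 − P(present | H) for each absent signal):
  advance-fee fraud: 0.31 × (1 − 0.57) × 0.77 × (1 − 0.18) = 0.084166
  malware delivery: 0.69 × (1 − 0.86) × 0.69 × (1 − 0.72) = 0.018663
Marginal likelihood of the evidence = 0.10283.
P(malware delivery | evidence) = 0.018663 / 0.10283 ≈ 0.181.

0.181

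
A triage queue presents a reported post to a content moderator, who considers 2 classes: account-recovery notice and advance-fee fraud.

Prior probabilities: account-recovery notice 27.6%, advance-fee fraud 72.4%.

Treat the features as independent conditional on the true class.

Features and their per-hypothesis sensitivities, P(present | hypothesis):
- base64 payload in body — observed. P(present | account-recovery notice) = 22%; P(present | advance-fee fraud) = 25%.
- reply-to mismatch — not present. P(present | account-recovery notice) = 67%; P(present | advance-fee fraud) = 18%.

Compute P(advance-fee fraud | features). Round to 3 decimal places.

0.881

By Bayes' rule with conditional independence, the unnormalized weight for each hypothesis is prior × ∏ likelihoods (using 1 − P(present | H) for each absent feature):
  account-recovery notice: 0.276 × 0.22 × (1 − 0.67) = 0.020038
  advance-fee fraud: 0.724 × 0.25 × (1 − 0.18) = 0.14842
The unnormalized weights sum to 0.16846.
P(advance-fee fraud | evidence) = 0.14842 / 0.16846 ≈ 0.881.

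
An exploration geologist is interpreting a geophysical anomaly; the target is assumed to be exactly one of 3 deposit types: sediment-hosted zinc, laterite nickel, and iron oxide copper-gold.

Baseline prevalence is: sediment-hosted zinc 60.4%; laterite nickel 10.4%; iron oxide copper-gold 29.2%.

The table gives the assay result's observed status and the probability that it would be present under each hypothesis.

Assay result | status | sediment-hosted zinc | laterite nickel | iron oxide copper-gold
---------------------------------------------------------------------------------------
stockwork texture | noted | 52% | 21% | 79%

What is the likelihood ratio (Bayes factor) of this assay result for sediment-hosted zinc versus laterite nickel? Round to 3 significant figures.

2.48

The Bayes factor is the ratio of the two likelihoods.
  sediment-hosted zinc: 0.52
  laterite nickel: 0.21
Bayes factor = 0.52 / 0.21 ≈ 2.48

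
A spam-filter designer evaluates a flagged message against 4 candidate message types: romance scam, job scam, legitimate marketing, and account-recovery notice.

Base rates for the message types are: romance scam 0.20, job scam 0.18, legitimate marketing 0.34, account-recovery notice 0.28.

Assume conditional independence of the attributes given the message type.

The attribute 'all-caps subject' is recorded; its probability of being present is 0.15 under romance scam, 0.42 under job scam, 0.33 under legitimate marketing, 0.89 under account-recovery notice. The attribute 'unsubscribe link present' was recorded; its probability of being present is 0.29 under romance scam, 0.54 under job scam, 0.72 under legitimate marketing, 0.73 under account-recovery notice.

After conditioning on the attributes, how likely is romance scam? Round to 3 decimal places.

Multiply each prior by the joint likelihood of the attribute pattern:
  romance scam: 0.20 × 0.15 × 0.29 = 0.0087
  job scam: 0.18 × 0.42 × 0.54 = 0.040824
  legitimate marketing: 0.34 × 0.33 × 0.72 = 0.080784
  account-recovery notice: 0.28 × 0.89 × 0.73 = 0.18192
The unnormalized weights sum to 0.31222.
P(romance scam | evidence) = 0.0087 / 0.31222 ≈ 0.028.

0.028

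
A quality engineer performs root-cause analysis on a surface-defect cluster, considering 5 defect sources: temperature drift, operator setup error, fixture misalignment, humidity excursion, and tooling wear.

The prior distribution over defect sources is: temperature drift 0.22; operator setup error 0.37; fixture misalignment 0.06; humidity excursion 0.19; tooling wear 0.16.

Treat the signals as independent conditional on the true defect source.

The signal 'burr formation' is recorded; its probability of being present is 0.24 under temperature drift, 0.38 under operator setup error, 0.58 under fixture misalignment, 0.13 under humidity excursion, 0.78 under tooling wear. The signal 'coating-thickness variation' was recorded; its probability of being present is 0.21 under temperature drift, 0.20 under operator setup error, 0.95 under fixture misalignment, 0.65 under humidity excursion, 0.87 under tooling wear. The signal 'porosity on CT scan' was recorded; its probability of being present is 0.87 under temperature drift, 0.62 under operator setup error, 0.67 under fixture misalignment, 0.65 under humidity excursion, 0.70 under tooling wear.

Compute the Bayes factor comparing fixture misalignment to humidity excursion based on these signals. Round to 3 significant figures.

Take the product of per-signal likelihoods under each hypothesis, then divide.
  fixture misalignment: 0.58 × 0.95 × 0.67 = 0.36917
  humidity excursion: 0.13 × 0.65 × 0.65 = 0.054925
Bayes factor = 0.36917 / 0.054925 ≈ 6.72

6.72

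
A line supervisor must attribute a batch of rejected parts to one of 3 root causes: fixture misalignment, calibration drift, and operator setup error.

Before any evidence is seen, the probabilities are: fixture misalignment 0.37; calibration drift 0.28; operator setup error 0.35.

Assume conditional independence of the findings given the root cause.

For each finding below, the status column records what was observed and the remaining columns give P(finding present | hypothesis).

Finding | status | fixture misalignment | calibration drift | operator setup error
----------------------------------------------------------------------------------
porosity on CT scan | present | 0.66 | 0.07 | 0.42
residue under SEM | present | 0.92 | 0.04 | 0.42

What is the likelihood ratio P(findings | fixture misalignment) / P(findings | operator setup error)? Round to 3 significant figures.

3.44

The Bayes factor is the ratio of the joint likelihoods of the evidence pattern under the two hypotheses.
  fixture misalignment: 0.66 × 0.92 = 0.6072
  operator setup error: 0.42 × 0.42 = 0.1764
Bayes factor = 0.6072 / 0.1764 ≈ 3.44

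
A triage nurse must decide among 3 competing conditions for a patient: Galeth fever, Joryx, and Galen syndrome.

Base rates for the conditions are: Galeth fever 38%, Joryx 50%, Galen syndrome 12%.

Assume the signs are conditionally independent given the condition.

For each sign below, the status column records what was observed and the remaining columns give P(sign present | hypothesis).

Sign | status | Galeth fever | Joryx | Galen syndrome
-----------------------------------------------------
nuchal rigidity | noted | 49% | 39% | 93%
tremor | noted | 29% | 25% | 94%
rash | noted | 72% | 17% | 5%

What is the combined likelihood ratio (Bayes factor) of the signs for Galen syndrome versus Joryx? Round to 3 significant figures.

Joint likelihood of the sign pattern under each hypothesis:
  Galen syndrome: 0.93 × 0.94 × 0.05 = 0.04371
  Joryx: 0.39 × 0.25 × 0.17 = 0.016575
Bayes factor = 0.04371 / 0.016575 ≈ 2.64

2.64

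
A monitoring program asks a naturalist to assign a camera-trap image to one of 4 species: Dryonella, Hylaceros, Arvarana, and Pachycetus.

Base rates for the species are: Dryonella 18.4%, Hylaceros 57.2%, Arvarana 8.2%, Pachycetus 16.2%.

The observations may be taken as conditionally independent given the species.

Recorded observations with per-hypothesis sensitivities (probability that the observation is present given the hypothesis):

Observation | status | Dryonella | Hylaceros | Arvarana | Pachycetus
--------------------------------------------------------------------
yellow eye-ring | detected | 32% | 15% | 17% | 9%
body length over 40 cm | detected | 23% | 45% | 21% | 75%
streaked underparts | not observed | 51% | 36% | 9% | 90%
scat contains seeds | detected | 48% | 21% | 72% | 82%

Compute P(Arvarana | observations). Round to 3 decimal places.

0.171

Multiply each prior by the joint likelihood of the evidence pattern (using 1 − P(present | H) for each absent observation):
  Dryonella: 0.184 × 0.32 × 0.23 × (1 − 0.51) × 0.48 = 0.0031852
  Hylaceros: 0.572 × 0.15 × 0.45 × (1 − 0.36) × 0.21 = 0.0051892
  Arvarana: 0.082 × 0.17 × 0.21 × (1 − 0.09) × 0.72 = 0.001918
  Pachycetus: 0.162 × 0.09 × 0.75 × (1 − 0.90) × 0.82 = 0.00089667
Normalizing constant Z = 0.0031852 + 0.0051892 + 0.001918 + 0.00089667 = 0.011189.
P(Arvarana | evidence) = 0.001918 / 0.011189 ≈ 0.171.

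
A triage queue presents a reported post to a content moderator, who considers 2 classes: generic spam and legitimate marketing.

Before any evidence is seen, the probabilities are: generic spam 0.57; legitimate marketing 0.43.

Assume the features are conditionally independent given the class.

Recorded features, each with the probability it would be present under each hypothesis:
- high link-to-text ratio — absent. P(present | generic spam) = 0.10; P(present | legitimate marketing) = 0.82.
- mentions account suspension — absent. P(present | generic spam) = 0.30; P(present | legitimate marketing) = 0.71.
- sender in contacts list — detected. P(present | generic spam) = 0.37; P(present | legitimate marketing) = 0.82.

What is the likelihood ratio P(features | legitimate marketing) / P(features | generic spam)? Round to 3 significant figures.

Joint likelihood of the feature pattern under each hypothesis (using 1 − P(present | H) for each absent feature):
  legitimate marketing: (1 − 0.82) × (1 − 0.71) × 0.82 = 0.042804
  generic spam: (1 − 0.10) × (1 − 0.30) × 0.37 = 0.2331
Bayes factor = 0.042804 / 0.2331 ≈ 0.184

0.184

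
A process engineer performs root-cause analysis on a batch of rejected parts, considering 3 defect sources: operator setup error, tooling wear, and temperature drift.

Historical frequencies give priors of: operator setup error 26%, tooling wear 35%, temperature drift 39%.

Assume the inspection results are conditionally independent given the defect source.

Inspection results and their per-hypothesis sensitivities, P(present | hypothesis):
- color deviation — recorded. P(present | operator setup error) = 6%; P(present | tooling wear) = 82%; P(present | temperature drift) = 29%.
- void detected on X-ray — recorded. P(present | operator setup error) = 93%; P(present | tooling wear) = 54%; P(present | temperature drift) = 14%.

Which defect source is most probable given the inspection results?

For each hypothesis, the unnormalized posterior weight is prior × product of the inspection result likelihoods:
  operator setup error: 0.26 × 0.06 × 0.93 = 0.014508
  tooling wear: 0.35 × 0.82 × 0.54 = 0.15498
  temperature drift: 0.39 × 0.29 × 0.14 = 0.015834
The unnormalized weights sum to 0.18532.
P(operator setup error | evidence) ≈ 0.014508 / 0.18532 ≈ 0.078
P(tooling wear | evidence) ≈ 0.15498 / 0.18532 ≈ 0.836
P(temperature drift | evidence) ≈ 0.015834 / 0.18532 ≈ 0.085
The largest is 0.836, so tooling wear is most probable.

tooling wear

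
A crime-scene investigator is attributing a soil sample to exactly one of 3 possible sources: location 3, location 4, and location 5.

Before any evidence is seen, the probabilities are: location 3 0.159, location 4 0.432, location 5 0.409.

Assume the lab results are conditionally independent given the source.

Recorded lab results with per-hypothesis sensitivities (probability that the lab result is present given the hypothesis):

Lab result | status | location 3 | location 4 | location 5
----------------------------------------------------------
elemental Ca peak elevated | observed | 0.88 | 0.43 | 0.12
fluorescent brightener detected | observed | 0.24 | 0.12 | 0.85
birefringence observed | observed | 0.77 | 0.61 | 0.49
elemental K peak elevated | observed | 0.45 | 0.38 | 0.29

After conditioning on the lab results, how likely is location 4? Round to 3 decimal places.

0.227

Multiply each prior by the joint likelihood of the lab result pattern:
  location 3: 0.159 × 0.88 × 0.24 × 0.77 × 0.45 = 0.011636
  location 4: 0.432 × 0.43 × 0.12 × 0.61 × 0.38 = 0.0051671
  location 5: 0.409 × 0.12 × 0.85 × 0.49 × 0.29 = 0.0059281
The unnormalized weights sum to 0.022731.
P(location 4 | evidence) = 0.0051671 / 0.022731 ≈ 0.227.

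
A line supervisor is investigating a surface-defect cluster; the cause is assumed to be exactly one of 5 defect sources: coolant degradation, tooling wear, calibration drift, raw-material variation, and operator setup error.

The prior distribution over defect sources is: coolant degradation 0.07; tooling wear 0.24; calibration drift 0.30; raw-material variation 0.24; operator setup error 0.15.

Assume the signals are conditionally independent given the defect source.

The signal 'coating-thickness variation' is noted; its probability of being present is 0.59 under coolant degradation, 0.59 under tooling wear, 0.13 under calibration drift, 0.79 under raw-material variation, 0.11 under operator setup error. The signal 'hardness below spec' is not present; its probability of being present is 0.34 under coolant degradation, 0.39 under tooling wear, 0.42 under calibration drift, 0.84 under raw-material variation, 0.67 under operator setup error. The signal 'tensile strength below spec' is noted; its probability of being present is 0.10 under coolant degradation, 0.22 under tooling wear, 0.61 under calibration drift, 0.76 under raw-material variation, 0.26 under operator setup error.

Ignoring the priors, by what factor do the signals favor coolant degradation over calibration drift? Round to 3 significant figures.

The Bayes factor is the ratio of the joint likelihoods of the signal pattern under the two hypotheses (using 1 − P(present | H) for each absent signal).
  coolant degradation: 0.59 × (1 − 0.34) × 0.10 = 0.03894
  calibration drift: 0.13 × (1 − 0.42) × 0.61 = 0.045994
Bayes factor = 0.03894 / 0.045994 ≈ 0.847

0.847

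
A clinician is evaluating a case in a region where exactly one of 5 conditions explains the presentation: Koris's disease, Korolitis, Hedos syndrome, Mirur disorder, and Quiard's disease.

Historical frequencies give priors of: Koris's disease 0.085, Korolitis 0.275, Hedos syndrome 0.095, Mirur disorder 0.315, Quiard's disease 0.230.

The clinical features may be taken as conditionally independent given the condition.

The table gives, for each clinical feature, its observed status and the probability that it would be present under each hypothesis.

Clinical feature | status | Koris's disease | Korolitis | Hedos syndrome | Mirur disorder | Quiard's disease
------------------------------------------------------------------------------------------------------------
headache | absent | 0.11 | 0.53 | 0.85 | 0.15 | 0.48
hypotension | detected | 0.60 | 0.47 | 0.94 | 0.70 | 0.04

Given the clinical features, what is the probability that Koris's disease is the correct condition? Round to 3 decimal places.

0.146

For each hypothesis, the unnormalized posterior weight is prior × product of the clinical feature likelihoods (using 1 − P(present | H) for each absent clinical feature):
  Koris's disease: 0.085 × (1 − 0.11) × 0.60 = 0.04539
  Korolitis: 0.275 × (1 − 0.53) × 0.47 = 0.060747
  Hedos syndrome: 0.095 × (1 − 0.85) × 0.94 = 0.013395
  Mirur disorder: 0.315 × (1 − 0.15) × 0.70 = 0.18742
  Quiard's disease: 0.230 × (1 − 0.48) × 0.04 = 0.004784
The unnormalized weights sum to 0.31174.
P(Koris's disease | evidence) = 0.04539 / 0.31174 ≈ 0.146.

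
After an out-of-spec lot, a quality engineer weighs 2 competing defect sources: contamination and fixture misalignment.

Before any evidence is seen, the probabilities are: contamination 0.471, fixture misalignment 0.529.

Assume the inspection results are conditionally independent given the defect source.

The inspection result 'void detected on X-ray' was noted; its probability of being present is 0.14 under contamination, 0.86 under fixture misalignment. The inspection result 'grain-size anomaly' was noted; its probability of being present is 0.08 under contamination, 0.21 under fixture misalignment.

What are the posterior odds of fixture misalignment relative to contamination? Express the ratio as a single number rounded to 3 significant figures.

The normalizing constant cancels in an odds ratio, so compute prior × likelihood for the two hypotheses only:
  fixture misalignment: 0.529 × 0.86 × 0.21 = 0.095537
  contamination: 0.471 × 0.14 × 0.08 = 0.0052752
Posterior odds = 0.095537 / 0.0052752 ≈ 18.1.

18.1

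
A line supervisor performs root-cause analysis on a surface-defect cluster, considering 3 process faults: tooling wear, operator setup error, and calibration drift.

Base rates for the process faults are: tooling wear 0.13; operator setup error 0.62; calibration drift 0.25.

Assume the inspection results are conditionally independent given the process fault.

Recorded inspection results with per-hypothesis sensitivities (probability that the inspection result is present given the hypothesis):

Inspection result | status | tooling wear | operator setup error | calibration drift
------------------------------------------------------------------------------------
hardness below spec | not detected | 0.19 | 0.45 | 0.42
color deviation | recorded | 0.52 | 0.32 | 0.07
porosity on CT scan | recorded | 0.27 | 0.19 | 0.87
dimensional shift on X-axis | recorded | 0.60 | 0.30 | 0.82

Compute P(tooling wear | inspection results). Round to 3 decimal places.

0.397

Multiply each prior by the joint likelihood of the inspection result pattern (using 1 − P(present | H) for each absent inspection result):
  tooling wear: 0.13 × (1 − 0.19) × 0.52 × 0.27 × 0.60 = 0.0088705
  operator setup error: 0.62 × (1 − 0.45) × 0.32 × 0.19 × 0.30 = 0.0062198
  calibration drift: 0.25 × (1 − 0.42) × 0.07 × 0.87 × 0.82 = 0.007241
Normalizing constant Z = 0.0088705 + 0.0062198 + 0.007241 = 0.022331.
P(tooling wear | evidence) = 0.0088705 / 0.022331 ≈ 0.397.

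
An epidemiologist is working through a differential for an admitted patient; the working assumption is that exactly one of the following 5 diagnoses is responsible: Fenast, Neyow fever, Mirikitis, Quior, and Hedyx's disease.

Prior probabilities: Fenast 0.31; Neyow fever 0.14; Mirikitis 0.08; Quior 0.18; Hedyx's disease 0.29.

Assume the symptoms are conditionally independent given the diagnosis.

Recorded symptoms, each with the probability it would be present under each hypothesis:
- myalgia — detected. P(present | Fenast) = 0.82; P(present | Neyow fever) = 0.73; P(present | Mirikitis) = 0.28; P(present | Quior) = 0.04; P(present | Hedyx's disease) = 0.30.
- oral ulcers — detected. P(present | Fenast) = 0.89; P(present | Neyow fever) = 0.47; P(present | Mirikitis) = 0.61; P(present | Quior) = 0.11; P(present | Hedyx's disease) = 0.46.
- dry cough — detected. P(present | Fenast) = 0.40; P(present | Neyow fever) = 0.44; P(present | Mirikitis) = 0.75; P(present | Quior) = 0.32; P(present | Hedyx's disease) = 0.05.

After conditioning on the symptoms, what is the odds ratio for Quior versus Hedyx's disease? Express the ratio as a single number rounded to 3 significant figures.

Posterior odds equal prior odds times the likelihood ratio; only the two competing hypotheses matter.
  Quior: 0.18 × 0.04 × 0.11 × 0.32 = 0.00025344
  Hedyx's disease: 0.29 × 0.30 × 0.46 × 0.05 = 0.002001
Posterior odds = 0.00025344 / 0.002001 ≈ 0.127.

0.127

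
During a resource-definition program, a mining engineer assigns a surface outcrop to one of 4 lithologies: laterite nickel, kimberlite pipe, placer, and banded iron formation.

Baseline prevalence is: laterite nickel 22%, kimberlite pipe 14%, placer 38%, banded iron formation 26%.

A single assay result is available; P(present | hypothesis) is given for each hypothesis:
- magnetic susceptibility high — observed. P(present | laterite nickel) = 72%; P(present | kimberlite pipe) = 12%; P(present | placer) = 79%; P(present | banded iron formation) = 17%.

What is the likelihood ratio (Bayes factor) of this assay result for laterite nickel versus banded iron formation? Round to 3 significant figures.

Likelihood of this assay result under each hypothesis:
  laterite nickel: 0.72
  banded iron formation: 0.17
Bayes factor = 0.72 / 0.17 ≈ 4.24

4.24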